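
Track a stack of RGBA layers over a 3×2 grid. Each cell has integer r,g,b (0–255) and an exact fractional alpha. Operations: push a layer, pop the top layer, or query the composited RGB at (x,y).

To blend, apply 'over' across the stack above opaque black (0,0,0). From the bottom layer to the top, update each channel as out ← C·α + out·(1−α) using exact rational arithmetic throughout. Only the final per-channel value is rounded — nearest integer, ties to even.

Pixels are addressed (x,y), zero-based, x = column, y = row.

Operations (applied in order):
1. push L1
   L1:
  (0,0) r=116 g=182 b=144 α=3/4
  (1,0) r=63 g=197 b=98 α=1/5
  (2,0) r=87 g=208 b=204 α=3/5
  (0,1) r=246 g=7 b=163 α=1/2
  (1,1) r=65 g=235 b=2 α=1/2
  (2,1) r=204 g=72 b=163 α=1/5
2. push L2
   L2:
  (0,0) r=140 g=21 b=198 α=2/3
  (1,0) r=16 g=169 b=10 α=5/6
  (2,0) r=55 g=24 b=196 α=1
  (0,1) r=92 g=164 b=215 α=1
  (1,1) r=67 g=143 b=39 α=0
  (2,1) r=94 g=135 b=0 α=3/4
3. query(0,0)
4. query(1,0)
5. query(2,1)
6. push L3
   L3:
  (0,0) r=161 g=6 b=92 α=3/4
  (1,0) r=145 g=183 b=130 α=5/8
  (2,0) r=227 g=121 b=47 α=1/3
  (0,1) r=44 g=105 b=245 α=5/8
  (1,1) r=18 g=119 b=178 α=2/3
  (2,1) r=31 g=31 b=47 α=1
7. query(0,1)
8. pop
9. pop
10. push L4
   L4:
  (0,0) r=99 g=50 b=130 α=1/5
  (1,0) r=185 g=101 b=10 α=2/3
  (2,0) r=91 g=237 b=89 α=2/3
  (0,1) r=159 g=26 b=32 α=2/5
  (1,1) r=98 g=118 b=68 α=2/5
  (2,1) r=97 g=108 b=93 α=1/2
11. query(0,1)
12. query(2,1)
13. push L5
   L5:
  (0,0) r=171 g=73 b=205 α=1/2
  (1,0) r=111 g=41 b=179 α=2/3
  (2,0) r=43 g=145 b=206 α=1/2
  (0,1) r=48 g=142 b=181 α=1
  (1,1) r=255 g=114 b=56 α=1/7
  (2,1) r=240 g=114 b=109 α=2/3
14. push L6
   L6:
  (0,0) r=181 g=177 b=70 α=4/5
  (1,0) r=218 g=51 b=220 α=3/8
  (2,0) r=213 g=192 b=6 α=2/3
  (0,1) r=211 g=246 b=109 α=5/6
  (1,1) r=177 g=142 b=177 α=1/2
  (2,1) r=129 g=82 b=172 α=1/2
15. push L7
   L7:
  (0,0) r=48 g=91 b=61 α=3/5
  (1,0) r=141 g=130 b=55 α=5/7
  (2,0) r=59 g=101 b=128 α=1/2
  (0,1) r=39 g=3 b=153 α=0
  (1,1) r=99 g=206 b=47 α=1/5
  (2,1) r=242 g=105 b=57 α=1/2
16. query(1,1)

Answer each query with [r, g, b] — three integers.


at x=0,y=0 over L1,L2:
after L1 α=3/4: [87, 273/2, 108]
after L2 α=2/3: [367/3, 119/2, 168]
rounded: [122, 60, 168]

at x=1,y=0 over L1,L2:
after L1 α=1/5: [63/5, 197/5, 98/5]
after L2 α=5/6: [463/30, 737/5, 58/5]
→ [15, 147, 12]

query (2,1) [L1,L2] — begin 0,0,0
after L1 α=1/5: [204/5, 72/5, 163/5]
after L2 α=3/4: [807/10, 2097/20, 163/20]
rounded: [81, 105, 8]

query (0,1) [L1,L2,L3] — begin 0,0,0
after L1 α=1/2: [123, 7/2, 163/2]
after L2 α=1: [92, 164, 215]
after L3 α=5/8: [62, 1017/8, 935/4]
rounded: [62, 127, 234]

(0,1) stack=L1,L4; from [0,0,0]:
after L1 α=1/2: [123, 7/2, 163/2]
after L4 α=2/5: [687/5, 25/2, 617/10]
→ [137, 12, 62]

(2,1) stack=L1,L4; from [0,0,0]:
after L1 α=1/5: [204/5, 72/5, 163/5]
after L4 α=1/2: [689/10, 306/5, 314/5]
→ [69, 61, 63]

(1,1) stack=L1,L4,L5,L6,L7; from [0,0,0]:
after L1 α=1/2: [65/2, 235/2, 1]
after L4 α=2/5: [587/10, 1177/10, 139/5]
after L5 α=1/7: [3036/35, 4101/35, 1114/35]
after L6 α=1/2: [9231/70, 9071/70, 7309/70]
after L7 α=1/5: [21927/175, 25352/175, 16263/175]
→ [125, 145, 93]


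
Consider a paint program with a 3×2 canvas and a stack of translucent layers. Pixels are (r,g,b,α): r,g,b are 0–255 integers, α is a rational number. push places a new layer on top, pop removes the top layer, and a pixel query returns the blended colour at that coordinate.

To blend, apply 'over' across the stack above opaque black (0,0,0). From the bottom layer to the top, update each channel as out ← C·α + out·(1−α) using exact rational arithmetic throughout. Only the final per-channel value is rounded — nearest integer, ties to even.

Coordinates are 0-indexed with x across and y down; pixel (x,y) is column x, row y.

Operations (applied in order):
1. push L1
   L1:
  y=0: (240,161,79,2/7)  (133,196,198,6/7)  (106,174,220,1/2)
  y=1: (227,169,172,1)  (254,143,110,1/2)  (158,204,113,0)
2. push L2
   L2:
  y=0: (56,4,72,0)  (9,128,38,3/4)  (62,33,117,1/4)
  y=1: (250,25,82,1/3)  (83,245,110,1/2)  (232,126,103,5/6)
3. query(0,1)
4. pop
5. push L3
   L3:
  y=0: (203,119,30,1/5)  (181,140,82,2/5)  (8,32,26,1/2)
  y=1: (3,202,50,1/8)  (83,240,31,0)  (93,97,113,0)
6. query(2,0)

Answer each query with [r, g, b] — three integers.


(0,1) stack=L1,L2; from [0,0,0]:
L1 α=1: [227, 169, 172]
L2 α=1/3: [704/3, 121, 142]
→ [235, 121, 142]

query (2,0) [L1,L3] — begin 0,0,0
after L1 α=1/2: [53, 87, 110]
after L3 α=1/2: [61/2, 119/2, 68]
= [30, 60, 68]


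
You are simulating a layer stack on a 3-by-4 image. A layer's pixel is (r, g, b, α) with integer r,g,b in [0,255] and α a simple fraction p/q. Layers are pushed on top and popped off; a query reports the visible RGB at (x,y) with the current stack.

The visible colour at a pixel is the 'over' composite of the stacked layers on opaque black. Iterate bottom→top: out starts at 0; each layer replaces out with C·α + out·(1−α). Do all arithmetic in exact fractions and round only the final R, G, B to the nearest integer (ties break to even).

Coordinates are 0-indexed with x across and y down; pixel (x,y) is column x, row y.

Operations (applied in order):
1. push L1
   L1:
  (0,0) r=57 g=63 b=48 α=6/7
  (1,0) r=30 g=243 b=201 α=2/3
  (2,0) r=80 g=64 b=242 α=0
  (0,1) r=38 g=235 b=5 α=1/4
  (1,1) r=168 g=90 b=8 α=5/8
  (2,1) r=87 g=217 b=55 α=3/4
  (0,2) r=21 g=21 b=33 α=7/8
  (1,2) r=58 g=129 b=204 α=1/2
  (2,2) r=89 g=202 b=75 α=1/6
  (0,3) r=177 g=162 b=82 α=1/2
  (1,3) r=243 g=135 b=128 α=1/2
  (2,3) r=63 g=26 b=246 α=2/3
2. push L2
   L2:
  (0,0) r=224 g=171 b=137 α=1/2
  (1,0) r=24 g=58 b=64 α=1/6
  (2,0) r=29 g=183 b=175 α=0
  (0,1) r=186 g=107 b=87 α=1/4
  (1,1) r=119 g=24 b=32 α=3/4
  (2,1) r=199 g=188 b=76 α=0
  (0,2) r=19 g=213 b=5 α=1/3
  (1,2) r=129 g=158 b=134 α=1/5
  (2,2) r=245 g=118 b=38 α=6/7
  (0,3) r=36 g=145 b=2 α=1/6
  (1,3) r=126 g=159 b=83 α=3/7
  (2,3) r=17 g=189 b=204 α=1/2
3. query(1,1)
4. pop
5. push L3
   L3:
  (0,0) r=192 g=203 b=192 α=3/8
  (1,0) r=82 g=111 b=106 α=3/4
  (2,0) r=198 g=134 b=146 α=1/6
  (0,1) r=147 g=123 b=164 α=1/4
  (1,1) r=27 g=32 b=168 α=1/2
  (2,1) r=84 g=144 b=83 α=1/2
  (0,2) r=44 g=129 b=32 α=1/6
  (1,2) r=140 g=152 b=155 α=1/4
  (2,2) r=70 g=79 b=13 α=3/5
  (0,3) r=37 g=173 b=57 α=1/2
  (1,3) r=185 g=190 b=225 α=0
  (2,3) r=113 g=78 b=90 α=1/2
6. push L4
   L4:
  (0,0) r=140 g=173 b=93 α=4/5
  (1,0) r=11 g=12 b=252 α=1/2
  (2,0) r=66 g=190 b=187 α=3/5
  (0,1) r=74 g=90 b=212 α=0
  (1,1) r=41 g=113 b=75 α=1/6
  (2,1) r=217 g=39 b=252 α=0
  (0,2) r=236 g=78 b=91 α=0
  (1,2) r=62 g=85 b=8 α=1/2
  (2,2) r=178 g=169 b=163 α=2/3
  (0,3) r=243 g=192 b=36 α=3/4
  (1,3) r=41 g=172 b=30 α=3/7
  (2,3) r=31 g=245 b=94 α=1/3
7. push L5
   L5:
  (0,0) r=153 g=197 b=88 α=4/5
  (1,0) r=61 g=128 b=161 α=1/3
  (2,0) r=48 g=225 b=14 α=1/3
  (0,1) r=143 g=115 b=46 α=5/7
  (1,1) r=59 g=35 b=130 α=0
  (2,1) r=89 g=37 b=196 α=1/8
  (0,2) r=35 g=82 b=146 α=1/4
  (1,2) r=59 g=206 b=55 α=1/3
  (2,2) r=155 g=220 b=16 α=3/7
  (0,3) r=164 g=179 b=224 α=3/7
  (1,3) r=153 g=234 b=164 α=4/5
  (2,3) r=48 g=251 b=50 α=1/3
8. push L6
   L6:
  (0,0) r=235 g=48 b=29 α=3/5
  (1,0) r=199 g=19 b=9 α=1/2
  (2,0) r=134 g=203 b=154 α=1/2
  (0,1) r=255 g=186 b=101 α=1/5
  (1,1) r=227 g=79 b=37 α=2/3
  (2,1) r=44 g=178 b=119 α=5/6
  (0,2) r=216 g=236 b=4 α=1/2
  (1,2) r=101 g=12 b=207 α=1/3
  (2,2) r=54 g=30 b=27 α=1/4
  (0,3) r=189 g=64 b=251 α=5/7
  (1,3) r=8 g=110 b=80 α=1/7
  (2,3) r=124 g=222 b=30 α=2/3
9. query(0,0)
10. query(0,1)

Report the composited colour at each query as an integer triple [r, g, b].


(1,1) stack=L1,L2; from [0,0,0]:
+L1 (α=5/8) → [105, 225/4, 5]
+L2 (α=3/4) → [231/2, 513/16, 101/4]
= [116, 32, 25]

(0,0) stack=L1,L3,L4,L5,L6; from [0,0,0]:
+L1 (α=6/7) → [342/7, 54, 288/7]
+L3 (α=3/8) → [2871/28, 879/8, 684/7]
+L4 (α=4/5) → [18551/140, 1283/8, 3288/35]
+L5 (α=4/5) → [104231/700, 7587/40, 15608/175]
+L6 (α=3/5) → [350981/1750, 10467/100, 46441/875]
rounded: [201, 105, 53]

query (0,1) [L1,L3,L4,L5,L6] — begin 0,0,0
+L1 (α=1/4) → [19/2, 235/4, 5/4]
+L3 (α=1/4) → [351/8, 1197/16, 671/16]
+L4 (α=0) → [351/8, 1197/16, 671/16]
+L5 (α=5/7) → [3211/28, 5797/56, 2511/56]
+L6 (α=1/5) → [4996/35, 8401/70, 785/14]
= [143, 120, 56]


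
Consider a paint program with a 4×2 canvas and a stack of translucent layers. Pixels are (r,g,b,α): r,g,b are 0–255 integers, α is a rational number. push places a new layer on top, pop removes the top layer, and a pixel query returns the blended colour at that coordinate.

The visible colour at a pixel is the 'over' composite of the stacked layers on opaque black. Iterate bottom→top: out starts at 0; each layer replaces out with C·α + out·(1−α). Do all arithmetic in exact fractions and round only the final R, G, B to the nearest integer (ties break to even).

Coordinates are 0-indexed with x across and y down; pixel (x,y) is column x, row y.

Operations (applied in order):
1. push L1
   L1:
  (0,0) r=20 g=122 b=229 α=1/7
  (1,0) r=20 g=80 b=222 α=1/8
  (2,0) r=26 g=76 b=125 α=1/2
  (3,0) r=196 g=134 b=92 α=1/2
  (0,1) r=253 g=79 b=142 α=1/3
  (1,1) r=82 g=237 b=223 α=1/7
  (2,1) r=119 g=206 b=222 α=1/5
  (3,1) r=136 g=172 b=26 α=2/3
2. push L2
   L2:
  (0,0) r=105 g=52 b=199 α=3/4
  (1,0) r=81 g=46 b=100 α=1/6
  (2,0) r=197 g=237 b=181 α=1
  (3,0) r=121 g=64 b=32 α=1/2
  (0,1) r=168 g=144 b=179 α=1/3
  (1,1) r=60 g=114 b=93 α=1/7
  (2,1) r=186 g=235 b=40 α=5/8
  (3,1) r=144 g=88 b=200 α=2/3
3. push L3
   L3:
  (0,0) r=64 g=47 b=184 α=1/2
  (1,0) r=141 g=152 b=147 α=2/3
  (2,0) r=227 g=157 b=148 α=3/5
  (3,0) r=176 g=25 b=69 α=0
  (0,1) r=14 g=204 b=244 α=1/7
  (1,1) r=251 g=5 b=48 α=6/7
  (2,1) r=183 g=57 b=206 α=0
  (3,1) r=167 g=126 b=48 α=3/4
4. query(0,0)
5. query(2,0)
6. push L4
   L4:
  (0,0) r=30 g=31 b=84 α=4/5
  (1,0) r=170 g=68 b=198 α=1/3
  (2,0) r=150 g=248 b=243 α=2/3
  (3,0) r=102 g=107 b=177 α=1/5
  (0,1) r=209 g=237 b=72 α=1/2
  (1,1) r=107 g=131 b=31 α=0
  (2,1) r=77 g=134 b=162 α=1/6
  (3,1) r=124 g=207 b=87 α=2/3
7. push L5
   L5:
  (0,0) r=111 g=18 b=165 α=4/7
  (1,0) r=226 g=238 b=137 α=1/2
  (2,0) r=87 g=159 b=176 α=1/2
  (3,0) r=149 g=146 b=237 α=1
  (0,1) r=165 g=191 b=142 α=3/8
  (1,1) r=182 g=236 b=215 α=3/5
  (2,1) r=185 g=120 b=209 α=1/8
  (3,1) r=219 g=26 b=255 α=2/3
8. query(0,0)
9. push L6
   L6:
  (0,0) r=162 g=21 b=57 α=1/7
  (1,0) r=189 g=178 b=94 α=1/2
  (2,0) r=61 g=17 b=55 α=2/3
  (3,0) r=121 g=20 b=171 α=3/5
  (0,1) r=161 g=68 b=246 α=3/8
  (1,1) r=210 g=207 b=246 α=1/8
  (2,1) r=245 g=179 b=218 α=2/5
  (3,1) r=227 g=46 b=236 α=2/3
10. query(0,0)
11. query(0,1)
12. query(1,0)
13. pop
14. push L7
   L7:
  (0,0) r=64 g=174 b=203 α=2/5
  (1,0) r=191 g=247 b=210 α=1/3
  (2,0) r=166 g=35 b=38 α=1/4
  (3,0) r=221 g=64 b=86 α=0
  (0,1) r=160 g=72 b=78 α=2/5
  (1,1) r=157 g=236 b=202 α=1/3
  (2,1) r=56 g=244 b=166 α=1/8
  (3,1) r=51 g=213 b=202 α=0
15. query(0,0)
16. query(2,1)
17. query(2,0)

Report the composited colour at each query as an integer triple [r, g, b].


(0,0) stack=L1,L2,L3; from [0,0,0]:
+L1 (α=1/7) → [20/7, 122/7, 229/7]
+L2 (α=3/4) → [2225/28, 607/14, 1102/7]
+L3 (α=1/2) → [4017/56, 1265/28, 1195/7]
rounded: [72, 45, 171]

(2,0) stack=L1,L2,L3; from [0,0,0]:
after L1 α=1/2: [13, 38, 125/2]
after L2 α=1: [197, 237, 181]
after L3 α=3/5: [215, 189, 806/5]
→ [215, 189, 161]

query (0,0) [L1,L2,L3,L4,L5] — begin 0,0,0
+L1 (α=1/7) → [20/7, 122/7, 229/7]
+L2 (α=3/4) → [2225/28, 607/14, 1102/7]
+L3 (α=1/2) → [4017/56, 1265/28, 1195/7]
+L4 (α=4/5) → [10737/280, 4737/140, 3547/35]
+L5 (α=4/7) → [156531/1960, 24291/980, 33741/245]
= [80, 25, 138]

(0,0) stack=L1,L2,L3,L4,L5,L6; from [0,0,0]:
after L1 α=1/7: [20/7, 122/7, 229/7]
after L2 α=3/4: [2225/28, 607/14, 1102/7]
after L3 α=1/2: [4017/56, 1265/28, 1195/7]
after L4 α=4/5: [10737/280, 4737/140, 3547/35]
after L5 α=4/7: [156531/1960, 24291/980, 33741/245]
after L6 α=1/7: [628353/6860, 83163/3430, 216411/1715]
rounded: [92, 24, 126]

at x=0,y=1 over L1,L2,L3,L4,L5,L6:
L1 α=1/3: [253/3, 79/3, 142/3]
L2 α=1/3: [1010/9, 590/9, 821/9]
L3 α=1/7: [2062/21, 256/3, 2374/21]
L4 α=1/2: [6451/42, 967/6, 1943/21]
L5 α=3/8: [53045/336, 8273/48, 18661/168]
L6 α=3/8: [427513/2688, 51157/384, 217289/1344]
rounded: [159, 133, 162]

query (1,0) [L1,L2,L3,L4,L5,L6] — begin 0,0,0
L1 α=1/8: [5/2, 10, 111/4]
L2 α=1/6: [187/12, 16, 955/24]
L3 α=2/3: [3571/36, 320/3, 8011/72]
L4 α=1/3: [6631/54, 844/9, 15139/108]
L5 α=1/2: [18835/108, 1493/9, 29935/216]
L6 α=1/2: [39247/216, 3095/18, 50239/432]
→ [182, 172, 116]

query (0,0) [L1,L2,L3,L4,L5,L7] — begin 0,0,0
+L1 (α=1/7) → [20/7, 122/7, 229/7]
+L2 (α=3/4) → [2225/28, 607/14, 1102/7]
+L3 (α=1/2) → [4017/56, 1265/28, 1195/7]
+L4 (α=4/5) → [10737/280, 4737/140, 3547/35]
+L5 (α=4/7) → [156531/1960, 24291/980, 33741/245]
+L7 (α=2/5) → [720473/9800, 413913/4900, 200693/1225]
= [74, 84, 164]

(2,1) stack=L1,L2,L3,L4,L5,L7; from [0,0,0]:
after L1 α=1/5: [119/5, 206/5, 222/5]
after L2 α=5/8: [5007/40, 6493/40, 833/20]
after L3 α=0: [5007/40, 6493/40, 833/20]
after L4 α=1/6: [5623/48, 7565/48, 1481/24]
after L5 α=1/8: [48241/384, 58715/384, 15383/192]
after L7 α=1/8: [359191/3072, 504701/3072, 139553/1536]
rounded: [117, 164, 91]

at x=2,y=0 over L1,L2,L3,L4,L5,L7:
after L1 α=1/2: [13, 38, 125/2]
after L2 α=1: [197, 237, 181]
after L3 α=3/5: [215, 189, 806/5]
after L4 α=2/3: [515/3, 685/3, 3236/15]
after L5 α=1/2: [388/3, 581/3, 2938/15]
after L7 α=1/4: [277/2, 154, 782/5]
= [138, 154, 156]


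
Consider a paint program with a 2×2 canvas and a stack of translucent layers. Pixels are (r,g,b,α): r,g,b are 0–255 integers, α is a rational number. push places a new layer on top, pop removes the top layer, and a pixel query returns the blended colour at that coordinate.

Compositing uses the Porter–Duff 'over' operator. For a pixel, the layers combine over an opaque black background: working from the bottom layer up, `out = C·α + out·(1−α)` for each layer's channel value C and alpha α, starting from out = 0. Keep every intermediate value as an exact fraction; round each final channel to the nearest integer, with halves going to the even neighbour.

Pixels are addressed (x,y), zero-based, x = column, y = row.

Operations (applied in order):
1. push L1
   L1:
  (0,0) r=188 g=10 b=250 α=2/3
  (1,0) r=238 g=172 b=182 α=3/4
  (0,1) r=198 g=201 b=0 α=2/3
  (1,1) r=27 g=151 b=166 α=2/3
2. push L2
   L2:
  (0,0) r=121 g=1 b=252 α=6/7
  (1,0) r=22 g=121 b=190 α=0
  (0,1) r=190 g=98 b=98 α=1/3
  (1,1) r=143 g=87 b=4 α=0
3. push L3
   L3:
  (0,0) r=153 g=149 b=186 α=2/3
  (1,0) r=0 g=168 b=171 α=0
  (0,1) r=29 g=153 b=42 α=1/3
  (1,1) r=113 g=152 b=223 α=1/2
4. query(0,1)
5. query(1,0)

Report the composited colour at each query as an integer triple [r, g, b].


query (0,1) [L1,L2,L3] — begin 0,0,0
+L1 (α=2/3) → [132, 134, 0]
+L2 (α=1/3) → [454/3, 122, 98/3]
+L3 (α=1/3) → [995/9, 397/3, 322/9]
= [111, 132, 36]

at x=1,y=0 over L1,L2,L3:
after L1 α=3/4: [357/2, 129, 273/2]
after L2 α=0: [357/2, 129, 273/2]
after L3 α=0: [357/2, 129, 273/2]
rounded: [178, 129, 136]


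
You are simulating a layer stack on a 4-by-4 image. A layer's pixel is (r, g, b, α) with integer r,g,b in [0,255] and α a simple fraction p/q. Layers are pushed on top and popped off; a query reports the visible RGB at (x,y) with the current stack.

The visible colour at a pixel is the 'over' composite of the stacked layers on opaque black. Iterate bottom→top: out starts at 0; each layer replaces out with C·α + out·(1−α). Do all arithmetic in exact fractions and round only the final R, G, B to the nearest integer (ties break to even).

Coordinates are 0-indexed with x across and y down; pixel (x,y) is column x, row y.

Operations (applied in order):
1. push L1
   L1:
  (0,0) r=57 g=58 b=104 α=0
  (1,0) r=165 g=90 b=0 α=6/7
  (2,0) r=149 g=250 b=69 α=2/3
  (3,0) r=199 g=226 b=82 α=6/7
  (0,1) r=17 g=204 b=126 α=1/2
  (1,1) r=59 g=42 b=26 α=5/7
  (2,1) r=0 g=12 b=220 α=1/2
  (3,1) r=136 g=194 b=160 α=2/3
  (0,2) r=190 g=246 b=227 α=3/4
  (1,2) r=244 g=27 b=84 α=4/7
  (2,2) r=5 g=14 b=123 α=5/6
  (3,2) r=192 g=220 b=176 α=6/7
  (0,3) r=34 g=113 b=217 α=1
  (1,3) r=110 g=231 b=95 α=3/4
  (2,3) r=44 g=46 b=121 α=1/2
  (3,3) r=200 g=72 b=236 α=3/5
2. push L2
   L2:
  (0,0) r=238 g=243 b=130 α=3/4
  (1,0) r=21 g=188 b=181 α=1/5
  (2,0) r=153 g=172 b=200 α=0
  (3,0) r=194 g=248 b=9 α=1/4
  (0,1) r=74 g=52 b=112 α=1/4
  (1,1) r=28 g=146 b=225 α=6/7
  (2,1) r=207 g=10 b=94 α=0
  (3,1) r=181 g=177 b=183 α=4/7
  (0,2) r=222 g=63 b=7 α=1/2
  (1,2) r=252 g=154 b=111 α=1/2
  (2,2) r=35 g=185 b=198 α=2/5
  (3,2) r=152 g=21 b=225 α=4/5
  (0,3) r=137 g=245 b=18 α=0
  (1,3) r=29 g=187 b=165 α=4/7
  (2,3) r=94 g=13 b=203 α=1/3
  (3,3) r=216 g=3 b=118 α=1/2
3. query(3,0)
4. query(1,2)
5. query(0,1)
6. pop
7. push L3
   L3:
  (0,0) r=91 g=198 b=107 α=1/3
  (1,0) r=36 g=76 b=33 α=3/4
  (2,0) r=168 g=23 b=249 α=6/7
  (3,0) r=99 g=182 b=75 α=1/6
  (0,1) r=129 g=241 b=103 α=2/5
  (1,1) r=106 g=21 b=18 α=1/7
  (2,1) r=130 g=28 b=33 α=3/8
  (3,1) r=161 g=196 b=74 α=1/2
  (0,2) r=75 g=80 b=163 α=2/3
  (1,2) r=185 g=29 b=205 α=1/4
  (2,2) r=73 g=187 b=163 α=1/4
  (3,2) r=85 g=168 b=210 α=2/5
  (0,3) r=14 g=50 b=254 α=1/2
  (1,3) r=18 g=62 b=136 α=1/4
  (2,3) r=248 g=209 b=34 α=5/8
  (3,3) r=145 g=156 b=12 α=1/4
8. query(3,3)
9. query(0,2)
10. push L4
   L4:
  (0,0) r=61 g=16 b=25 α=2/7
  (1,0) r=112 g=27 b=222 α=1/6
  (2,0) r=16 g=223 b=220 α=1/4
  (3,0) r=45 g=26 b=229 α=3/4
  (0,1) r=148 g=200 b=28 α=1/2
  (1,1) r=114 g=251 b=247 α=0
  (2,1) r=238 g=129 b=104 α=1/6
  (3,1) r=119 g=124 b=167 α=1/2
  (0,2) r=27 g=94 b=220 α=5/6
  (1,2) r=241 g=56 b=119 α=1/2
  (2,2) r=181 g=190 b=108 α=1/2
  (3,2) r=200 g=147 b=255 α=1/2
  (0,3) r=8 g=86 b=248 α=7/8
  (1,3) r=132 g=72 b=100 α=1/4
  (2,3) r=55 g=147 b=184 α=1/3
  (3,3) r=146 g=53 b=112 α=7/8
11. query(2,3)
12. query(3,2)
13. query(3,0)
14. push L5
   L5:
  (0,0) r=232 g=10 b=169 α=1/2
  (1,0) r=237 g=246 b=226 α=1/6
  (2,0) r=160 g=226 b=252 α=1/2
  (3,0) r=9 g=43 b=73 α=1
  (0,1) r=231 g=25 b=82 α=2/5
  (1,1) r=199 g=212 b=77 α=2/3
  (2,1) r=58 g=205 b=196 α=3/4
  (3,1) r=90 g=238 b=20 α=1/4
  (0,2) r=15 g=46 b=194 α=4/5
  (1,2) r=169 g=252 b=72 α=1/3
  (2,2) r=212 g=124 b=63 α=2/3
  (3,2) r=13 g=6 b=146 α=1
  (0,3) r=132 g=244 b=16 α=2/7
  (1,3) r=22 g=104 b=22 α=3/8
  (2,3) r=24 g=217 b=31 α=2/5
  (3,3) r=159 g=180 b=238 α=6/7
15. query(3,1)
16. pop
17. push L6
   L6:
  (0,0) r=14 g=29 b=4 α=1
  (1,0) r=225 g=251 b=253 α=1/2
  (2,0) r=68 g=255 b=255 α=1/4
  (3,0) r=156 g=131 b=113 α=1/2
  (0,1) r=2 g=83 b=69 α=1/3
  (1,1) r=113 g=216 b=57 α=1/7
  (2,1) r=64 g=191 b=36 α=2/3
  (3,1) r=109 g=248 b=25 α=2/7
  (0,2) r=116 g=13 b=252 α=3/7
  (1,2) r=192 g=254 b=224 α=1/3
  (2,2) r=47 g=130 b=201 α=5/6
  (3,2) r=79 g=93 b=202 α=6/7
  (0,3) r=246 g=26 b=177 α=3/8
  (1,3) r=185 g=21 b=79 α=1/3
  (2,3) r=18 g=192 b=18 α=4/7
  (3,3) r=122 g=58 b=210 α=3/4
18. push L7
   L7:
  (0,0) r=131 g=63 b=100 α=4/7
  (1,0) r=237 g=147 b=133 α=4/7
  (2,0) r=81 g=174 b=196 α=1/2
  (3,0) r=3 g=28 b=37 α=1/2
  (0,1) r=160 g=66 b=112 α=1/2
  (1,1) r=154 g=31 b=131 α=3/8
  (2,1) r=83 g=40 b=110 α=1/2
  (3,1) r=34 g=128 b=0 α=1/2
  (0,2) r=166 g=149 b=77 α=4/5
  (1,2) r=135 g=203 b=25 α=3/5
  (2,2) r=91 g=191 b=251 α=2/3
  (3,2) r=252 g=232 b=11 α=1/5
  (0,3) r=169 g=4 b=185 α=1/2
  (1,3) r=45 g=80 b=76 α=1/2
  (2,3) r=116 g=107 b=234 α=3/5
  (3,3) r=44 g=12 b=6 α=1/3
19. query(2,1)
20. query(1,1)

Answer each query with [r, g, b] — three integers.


at x=3,y=0 over L1,L2:
L1 α=6/7: [1194/7, 1356/7, 492/7]
L2 α=1/4: [1235/7, 1451/7, 1539/28]
rounded: [176, 207, 55]

query (1,2) [L1,L2] — begin 0,0,0
+L1 (α=4/7) → [976/7, 108/7, 48]
+L2 (α=1/2) → [1370/7, 593/7, 159/2]
rounded: [196, 85, 80]

(0,1) stack=L1,L2; from [0,0,0]:
after L1 α=1/2: [17/2, 102, 63]
after L2 α=1/4: [199/8, 179/2, 301/4]
→ [25, 90, 75]

at x=3,y=3 over L1,L3:
L1 α=3/5: [120, 216/5, 708/5]
L3 α=1/4: [505/4, 357/5, 546/5]
= [126, 71, 109]

query (0,2) [L1,L3] — begin 0,0,0
L1 α=3/4: [285/2, 369/2, 681/4]
L3 α=2/3: [195/2, 689/6, 1985/12]
→ [98, 115, 165]

at x=2,y=3 over L1,L3,L4:
+L1 (α=1/2) → [22, 23, 121/2]
+L3 (α=5/8) → [653/4, 557/4, 703/16]
+L4 (α=1/3) → [763/6, 851/6, 725/8]
= [127, 142, 91]

query (3,2) [L1,L3,L4] — begin 0,0,0
after L1 α=6/7: [1152/7, 1320/7, 1056/7]
after L3 α=2/5: [4646/35, 6312/35, 6108/35]
after L4 α=1/2: [5823/35, 11457/70, 15033/70]
→ [166, 164, 215]

at x=3,y=0 over L1,L3,L4:
L1 α=6/7: [1194/7, 1356/7, 492/7]
L3 α=1/6: [2221/14, 4027/21, 995/14]
L4 α=3/4: [4111/56, 5665/84, 10613/56]
→ [73, 67, 190]

(3,1) stack=L1,L3,L4,L5; from [0,0,0]:
after L1 α=2/3: [272/3, 388/3, 320/3]
after L3 α=1/2: [755/6, 488/3, 271/3]
after L4 α=1/2: [1469/12, 430/3, 386/3]
after L5 α=1/4: [1829/16, 167, 203/2]
→ [114, 167, 102]

at x=2,y=1 over L1,L3,L4,L6,L7:
after L1 α=1/2: [0, 6, 110]
after L3 α=3/8: [195/4, 57/4, 649/8]
after L4 α=1/6: [1927/24, 267/8, 1359/16]
after L6 α=2/3: [4999/72, 3323/24, 837/16]
after L7 α=1/2: [10975/144, 4283/48, 2597/32]
rounded: [76, 89, 81]

(1,1) stack=L1,L3,L4,L6,L7; from [0,0,0]:
after L1 α=5/7: [295/7, 30, 130/7]
after L3 α=1/7: [2512/49, 201/7, 906/49]
after L4 α=0: [2512/49, 201/7, 906/49]
after L6 α=1/7: [20609/343, 2718/49, 8229/343]
after L7 α=3/8: [261511/2744, 18147/392, 21993/343]
→ [95, 46, 64]


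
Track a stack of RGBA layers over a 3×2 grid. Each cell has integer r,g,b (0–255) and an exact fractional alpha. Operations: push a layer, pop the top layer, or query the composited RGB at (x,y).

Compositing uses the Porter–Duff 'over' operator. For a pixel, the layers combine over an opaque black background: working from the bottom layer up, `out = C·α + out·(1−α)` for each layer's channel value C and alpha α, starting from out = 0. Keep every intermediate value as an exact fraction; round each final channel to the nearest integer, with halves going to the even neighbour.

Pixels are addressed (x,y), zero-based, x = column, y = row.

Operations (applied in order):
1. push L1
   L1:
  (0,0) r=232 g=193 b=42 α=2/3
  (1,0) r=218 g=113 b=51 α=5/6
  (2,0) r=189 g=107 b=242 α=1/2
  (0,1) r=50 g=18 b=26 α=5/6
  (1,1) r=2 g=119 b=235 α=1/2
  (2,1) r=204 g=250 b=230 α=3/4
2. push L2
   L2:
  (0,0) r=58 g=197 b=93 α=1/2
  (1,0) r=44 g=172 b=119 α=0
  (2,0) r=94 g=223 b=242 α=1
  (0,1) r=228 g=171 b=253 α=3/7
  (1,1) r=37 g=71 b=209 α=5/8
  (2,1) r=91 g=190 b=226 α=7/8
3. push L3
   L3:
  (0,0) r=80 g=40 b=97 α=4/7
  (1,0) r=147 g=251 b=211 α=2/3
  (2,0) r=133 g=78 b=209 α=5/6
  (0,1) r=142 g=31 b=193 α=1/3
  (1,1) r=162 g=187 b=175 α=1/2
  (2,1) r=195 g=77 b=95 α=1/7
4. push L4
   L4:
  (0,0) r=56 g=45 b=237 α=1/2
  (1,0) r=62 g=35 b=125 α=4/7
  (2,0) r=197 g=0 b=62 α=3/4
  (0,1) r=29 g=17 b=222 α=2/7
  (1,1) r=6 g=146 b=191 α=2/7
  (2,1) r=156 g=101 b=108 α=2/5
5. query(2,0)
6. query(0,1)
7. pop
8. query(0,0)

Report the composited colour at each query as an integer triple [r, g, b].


query (2,0) [L1,L2,L3,L4] — begin 0,0,0
after L1 α=1/2: [189/2, 107/2, 121]
after L2 α=1: [94, 223, 242]
after L3 α=5/6: [253/2, 613/6, 429/2]
after L4 α=3/4: [1435/8, 613/24, 801/8]
= [179, 26, 100]

(0,1) stack=L1,L2,L3,L4; from [0,0,0]:
L1 α=5/6: [125/3, 15, 65/3]
L2 α=3/7: [2552/21, 573/7, 2537/21]
L3 α=1/3: [8086/63, 1363/21, 9127/63]
L4 α=2/7: [44084/441, 7529/147, 73607/441]
= [100, 51, 167]

(0,0) stack=L1,L2,L3; from [0,0,0]:
L1 α=2/3: [464/3, 386/3, 28]
L2 α=1/2: [319/3, 977/6, 121/2]
L3 α=4/7: [639/7, 1297/14, 1139/14]
= [91, 93, 81]


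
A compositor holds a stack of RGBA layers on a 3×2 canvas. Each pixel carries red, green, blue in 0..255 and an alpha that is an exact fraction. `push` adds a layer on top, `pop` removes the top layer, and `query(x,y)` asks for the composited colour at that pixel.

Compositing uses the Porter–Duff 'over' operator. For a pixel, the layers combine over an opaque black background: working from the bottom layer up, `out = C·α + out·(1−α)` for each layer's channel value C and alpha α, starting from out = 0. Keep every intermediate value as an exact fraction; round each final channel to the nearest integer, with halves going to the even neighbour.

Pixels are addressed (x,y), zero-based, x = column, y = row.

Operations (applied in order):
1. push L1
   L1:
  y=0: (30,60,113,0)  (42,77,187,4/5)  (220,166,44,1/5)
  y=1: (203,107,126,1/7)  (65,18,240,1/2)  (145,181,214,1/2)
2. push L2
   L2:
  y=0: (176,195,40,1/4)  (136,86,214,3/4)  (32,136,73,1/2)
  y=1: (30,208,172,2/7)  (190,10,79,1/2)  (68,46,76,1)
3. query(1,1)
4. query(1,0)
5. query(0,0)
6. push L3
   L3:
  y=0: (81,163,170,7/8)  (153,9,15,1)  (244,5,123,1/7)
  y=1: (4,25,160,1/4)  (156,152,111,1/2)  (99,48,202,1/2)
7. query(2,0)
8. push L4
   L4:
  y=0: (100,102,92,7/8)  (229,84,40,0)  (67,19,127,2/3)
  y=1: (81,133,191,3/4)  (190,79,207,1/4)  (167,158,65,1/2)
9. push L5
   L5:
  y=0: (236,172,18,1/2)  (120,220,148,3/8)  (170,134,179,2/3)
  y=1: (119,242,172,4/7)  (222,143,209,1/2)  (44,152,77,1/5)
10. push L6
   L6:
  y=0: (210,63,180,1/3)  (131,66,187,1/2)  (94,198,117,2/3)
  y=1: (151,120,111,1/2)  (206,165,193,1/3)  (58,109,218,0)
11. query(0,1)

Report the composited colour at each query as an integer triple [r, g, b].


(1,1) stack=L1,L2; from [0,0,0]:
+L1 (α=1/2) → [65/2, 9, 120]
+L2 (α=1/2) → [445/4, 19/2, 199/2]
rounded: [111, 10, 100]

query (1,0) [L1,L2] — begin 0,0,0
after L1 α=4/5: [168/5, 308/5, 748/5]
after L2 α=3/4: [552/5, 799/10, 1979/10]
rounded: [110, 80, 198]

query (0,0) [L1,L2] — begin 0,0,0
+L1 (α=0) → [0, 0, 0]
+L2 (α=1/4) → [44, 195/4, 10]
→ [44, 49, 10]

at x=2,y=0 over L1,L2,L3:
L1 α=1/5: [44, 166/5, 44/5]
L2 α=1/2: [38, 423/5, 409/10]
L3 α=1/7: [472/7, 2563/35, 1842/35]
→ [67, 73, 53]

(0,1) stack=L1,L2,L3,L4,L5,L6; from [0,0,0]:
L1 α=1/7: [29, 107/7, 18]
L2 α=2/7: [205/7, 3447/49, 62]
L3 α=1/4: [643/28, 5783/98, 173/2]
L4 α=3/4: [7447/112, 44885/392, 1319/8]
L5 α=4/7: [75653/784, 514111/2744, 9461/56]
L6 α=1/2: [194037/1568, 843391/5488, 15677/112]
rounded: [124, 154, 140]


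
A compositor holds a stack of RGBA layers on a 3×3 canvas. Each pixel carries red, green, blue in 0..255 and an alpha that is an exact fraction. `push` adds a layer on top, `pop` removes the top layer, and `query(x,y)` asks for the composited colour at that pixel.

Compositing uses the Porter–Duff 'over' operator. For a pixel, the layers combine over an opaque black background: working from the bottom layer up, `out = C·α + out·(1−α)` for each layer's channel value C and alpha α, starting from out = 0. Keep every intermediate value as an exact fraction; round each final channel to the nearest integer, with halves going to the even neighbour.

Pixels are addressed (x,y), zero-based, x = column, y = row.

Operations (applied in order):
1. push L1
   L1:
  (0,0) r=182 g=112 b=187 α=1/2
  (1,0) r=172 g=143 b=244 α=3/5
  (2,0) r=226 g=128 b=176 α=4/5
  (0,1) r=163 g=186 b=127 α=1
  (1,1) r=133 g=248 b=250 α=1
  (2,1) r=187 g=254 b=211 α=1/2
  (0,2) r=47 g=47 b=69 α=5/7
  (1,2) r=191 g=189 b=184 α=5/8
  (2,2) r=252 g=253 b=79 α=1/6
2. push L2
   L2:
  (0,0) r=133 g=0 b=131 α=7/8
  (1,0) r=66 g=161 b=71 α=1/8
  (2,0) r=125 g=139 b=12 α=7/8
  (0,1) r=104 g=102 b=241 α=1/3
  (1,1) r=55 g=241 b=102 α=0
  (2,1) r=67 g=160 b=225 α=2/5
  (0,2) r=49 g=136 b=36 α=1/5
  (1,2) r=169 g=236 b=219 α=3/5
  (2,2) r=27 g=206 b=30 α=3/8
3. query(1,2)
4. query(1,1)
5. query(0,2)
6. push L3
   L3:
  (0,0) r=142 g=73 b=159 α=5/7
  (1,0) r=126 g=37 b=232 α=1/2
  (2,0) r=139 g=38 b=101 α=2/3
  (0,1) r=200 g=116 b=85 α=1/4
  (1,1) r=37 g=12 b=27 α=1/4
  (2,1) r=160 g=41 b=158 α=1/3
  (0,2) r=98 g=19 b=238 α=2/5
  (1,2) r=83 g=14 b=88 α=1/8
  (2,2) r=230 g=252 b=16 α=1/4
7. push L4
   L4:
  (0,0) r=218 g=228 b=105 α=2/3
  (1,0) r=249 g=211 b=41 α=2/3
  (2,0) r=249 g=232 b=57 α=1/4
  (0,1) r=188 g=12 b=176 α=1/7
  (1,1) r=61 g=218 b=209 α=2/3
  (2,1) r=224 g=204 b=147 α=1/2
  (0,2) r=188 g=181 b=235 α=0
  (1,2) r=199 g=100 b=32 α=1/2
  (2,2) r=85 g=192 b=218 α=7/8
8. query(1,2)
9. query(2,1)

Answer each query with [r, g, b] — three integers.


query (1,2) [L1,L2] — begin 0,0,0
+L1 (α=5/8) → [955/8, 945/8, 115]
+L2 (α=3/5) → [2983/20, 3777/20, 887/5]
= [149, 189, 177]

(1,1) stack=L1,L2; from [0,0,0]:
after L1 α=1: [133, 248, 250]
after L2 α=0: [133, 248, 250]
rounded: [133, 248, 250]

(0,2) stack=L1,L2; from [0,0,0]:
after L1 α=5/7: [235/7, 235/7, 345/7]
after L2 α=1/5: [1283/35, 1892/35, 1632/35]
= [37, 54, 47]

query (1,2) [L1,L2,L3,L4] — begin 0,0,0
+L1 (α=5/8) → [955/8, 945/8, 115]
+L2 (α=3/5) → [2983/20, 3777/20, 887/5]
+L3 (α=1/8) → [22541/160, 26719/160, 6649/40]
+L4 (α=1/2) → [54381/320, 42719/320, 7929/80]
rounded: [170, 133, 99]

query (2,1) [L1,L2,L3,L4] — begin 0,0,0
after L1 α=1/2: [187/2, 127, 211/2]
after L2 α=2/5: [829/10, 701/5, 1533/10]
after L3 α=1/3: [543/5, 1607/15, 2323/15]
after L4 α=1/2: [1663/10, 4667/30, 2264/15]
→ [166, 156, 151]


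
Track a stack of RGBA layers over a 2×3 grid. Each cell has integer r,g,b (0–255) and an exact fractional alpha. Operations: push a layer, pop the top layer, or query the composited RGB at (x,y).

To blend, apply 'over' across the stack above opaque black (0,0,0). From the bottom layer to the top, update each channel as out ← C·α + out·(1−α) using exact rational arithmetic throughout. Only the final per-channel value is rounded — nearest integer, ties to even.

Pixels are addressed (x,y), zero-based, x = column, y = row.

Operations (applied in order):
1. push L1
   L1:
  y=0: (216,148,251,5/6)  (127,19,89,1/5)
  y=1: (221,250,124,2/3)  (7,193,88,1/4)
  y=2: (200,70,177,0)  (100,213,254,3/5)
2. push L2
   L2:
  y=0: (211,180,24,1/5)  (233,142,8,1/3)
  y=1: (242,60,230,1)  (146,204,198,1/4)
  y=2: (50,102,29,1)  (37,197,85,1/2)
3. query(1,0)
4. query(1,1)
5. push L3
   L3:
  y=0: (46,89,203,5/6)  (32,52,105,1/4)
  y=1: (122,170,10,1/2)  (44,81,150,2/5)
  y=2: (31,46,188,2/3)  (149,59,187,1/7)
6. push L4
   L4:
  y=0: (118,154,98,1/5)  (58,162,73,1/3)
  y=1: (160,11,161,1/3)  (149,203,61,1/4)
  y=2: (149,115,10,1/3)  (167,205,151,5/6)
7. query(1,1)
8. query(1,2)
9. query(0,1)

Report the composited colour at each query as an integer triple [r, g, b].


query (1,0) [L1,L2] — begin 0,0,0
+L1 (α=1/5) → [127/5, 19/5, 89/5]
+L2 (α=1/3) → [473/5, 748/15, 218/15]
→ [95, 50, 15]

at x=1,y=1 over L1,L2:
after L1 α=1/4: [7/4, 193/4, 22]
after L2 α=1/4: [605/16, 1395/16, 66]
→ [38, 87, 66]

(1,1) stack=L1,L2,L3,L4; from [0,0,0]:
+L1 (α=1/4) → [7/4, 193/4, 22]
+L2 (α=1/4) → [605/16, 1395/16, 66]
+L3 (α=2/5) → [3223/80, 6777/80, 498/5]
+L4 (α=1/4) → [21589/320, 36571/320, 1799/20]
→ [67, 114, 90]

(1,2) stack=L1,L2,L3,L4; from [0,0,0]:
+L1 (α=3/5) → [60, 639/5, 762/5]
+L2 (α=1/2) → [97/2, 812/5, 1187/10]
+L3 (α=1/7) → [440/7, 5167/35, 4496/35]
+L4 (α=5/6) → [2095/14, 20521/105, 10307/70]
→ [150, 195, 147]

(0,1) stack=L1,L2,L3,L4; from [0,0,0]:
after L1 α=2/3: [442/3, 500/3, 248/3]
after L2 α=1: [242, 60, 230]
after L3 α=1/2: [182, 115, 120]
after L4 α=1/3: [524/3, 241/3, 401/3]
rounded: [175, 80, 134]


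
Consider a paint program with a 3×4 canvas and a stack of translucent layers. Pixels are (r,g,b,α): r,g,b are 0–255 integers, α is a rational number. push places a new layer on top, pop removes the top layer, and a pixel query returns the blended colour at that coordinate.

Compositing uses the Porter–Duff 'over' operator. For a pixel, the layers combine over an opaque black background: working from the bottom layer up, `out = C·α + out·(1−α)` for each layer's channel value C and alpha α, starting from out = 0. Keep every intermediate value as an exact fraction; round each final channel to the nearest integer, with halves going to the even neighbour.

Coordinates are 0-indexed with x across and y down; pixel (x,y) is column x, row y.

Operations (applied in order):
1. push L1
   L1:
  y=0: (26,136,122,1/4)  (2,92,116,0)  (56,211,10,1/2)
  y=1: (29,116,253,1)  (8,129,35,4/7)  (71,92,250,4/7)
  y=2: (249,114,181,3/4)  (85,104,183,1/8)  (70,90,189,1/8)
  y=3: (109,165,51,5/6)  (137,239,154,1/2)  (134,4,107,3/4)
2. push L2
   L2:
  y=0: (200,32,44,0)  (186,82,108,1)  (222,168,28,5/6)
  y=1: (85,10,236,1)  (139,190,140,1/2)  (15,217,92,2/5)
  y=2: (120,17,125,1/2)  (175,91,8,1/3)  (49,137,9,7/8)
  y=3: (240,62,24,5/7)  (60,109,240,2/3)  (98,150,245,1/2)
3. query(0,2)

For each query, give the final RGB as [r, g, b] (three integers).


at x=0,y=2 over L1,L2:
after L1 α=3/4: [747/4, 171/2, 543/4]
after L2 α=1/2: [1227/8, 205/4, 1043/8]
= [153, 51, 130]


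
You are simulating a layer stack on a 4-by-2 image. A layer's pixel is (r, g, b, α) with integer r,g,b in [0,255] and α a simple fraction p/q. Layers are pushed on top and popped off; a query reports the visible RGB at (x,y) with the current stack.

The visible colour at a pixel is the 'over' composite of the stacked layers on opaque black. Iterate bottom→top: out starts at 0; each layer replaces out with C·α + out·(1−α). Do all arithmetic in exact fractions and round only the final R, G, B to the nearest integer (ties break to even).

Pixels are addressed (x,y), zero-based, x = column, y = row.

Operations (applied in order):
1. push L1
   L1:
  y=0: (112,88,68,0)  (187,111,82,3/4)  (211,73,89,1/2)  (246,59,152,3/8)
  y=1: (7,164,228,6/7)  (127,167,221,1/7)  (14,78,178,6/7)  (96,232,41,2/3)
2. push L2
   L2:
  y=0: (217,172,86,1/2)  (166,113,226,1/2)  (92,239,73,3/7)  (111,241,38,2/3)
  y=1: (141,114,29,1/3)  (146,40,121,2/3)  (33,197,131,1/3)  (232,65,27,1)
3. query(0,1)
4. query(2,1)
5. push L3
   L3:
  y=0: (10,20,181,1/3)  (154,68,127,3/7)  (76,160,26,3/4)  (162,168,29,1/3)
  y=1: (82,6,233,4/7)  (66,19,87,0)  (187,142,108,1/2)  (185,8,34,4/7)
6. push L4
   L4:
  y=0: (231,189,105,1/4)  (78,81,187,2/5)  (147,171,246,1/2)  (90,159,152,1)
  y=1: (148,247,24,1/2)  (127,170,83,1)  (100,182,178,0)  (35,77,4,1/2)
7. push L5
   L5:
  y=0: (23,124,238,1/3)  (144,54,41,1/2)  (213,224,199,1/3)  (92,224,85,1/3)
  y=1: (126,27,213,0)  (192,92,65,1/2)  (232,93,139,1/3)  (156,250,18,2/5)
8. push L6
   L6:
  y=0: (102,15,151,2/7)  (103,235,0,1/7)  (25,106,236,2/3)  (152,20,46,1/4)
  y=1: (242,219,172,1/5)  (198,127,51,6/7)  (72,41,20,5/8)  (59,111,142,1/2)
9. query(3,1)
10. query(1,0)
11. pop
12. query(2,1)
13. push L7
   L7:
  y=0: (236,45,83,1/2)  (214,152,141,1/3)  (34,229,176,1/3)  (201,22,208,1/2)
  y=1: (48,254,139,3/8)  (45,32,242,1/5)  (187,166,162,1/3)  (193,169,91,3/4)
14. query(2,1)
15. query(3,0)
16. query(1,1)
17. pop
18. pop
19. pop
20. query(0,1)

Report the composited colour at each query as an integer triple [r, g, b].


(0,1) stack=L1,L2; from [0,0,0]:
after L1 α=6/7: [6, 984/7, 1368/7]
after L2 α=1/3: [51, 922/7, 2939/21]
rounded: [51, 132, 140]

at x=2,y=1 over L1,L2:
after L1 α=6/7: [12, 468/7, 1068/7]
after L2 α=1/3: [19, 2315/21, 3053/21]
= [19, 110, 145]

at x=3,y=1 over L1,L2,L3,L4,L5,L6:
after L1 α=2/3: [64, 464/3, 82/3]
after L2 α=1: [232, 65, 27]
after L3 α=4/7: [1436/7, 227/7, 31]
after L4 α=1/2: [1681/14, 383/7, 35/2]
after L5 α=2/5: [9411/70, 4649/35, 177/10]
after L6 α=1/2: [13541/140, 4267/35, 1597/20]
→ [97, 122, 80]

(1,0) stack=L1,L2,L3,L4,L5,L6; from [0,0,0]:
after L1 α=3/4: [561/4, 333/4, 123/2]
after L2 α=1/2: [1225/8, 785/8, 575/4]
after L3 α=3/7: [307/2, 1193/14, 956/7]
after L4 α=2/5: [1233/10, 5847/70, 5486/35]
after L5 α=1/2: [2673/20, 9627/140, 6921/70]
after L6 α=1/7: [9049/70, 45331/490, 20763/245]
rounded: [129, 93, 85]

(2,1) stack=L1,L2,L3,L4,L5; from [0,0,0]:
L1 α=6/7: [12, 468/7, 1068/7]
L2 α=1/3: [19, 2315/21, 3053/21]
L3 α=1/2: [103, 5297/42, 5321/42]
L4 α=0: [103, 5297/42, 5321/42]
L5 α=1/3: [146, 7250/63, 8240/63]
→ [146, 115, 131]

(2,1) stack=L1,L2,L3,L4,L5,L7; from [0,0,0]:
+L1 (α=6/7) → [12, 468/7, 1068/7]
+L2 (α=1/3) → [19, 2315/21, 3053/21]
+L3 (α=1/2) → [103, 5297/42, 5321/42]
+L4 (α=0) → [103, 5297/42, 5321/42]
+L5 (α=1/3) → [146, 7250/63, 8240/63]
+L7 (α=1/3) → [479/3, 24958/189, 26686/189]
→ [160, 132, 141]

at x=3,y=0 over L1,L2,L3,L4,L5,L7:
+L1 (α=3/8) → [369/4, 177/8, 57]
+L2 (α=2/3) → [419/4, 4033/24, 133/3]
+L3 (α=1/3) → [743/6, 6049/36, 353/9]
+L4 (α=1) → [90, 159, 152]
+L5 (α=1/3) → [272/3, 542/3, 389/3]
+L7 (α=1/2) → [875/6, 304/3, 1013/6]
rounded: [146, 101, 169]

(1,1) stack=L1,L2,L3,L4,L5,L7; from [0,0,0]:
+L1 (α=1/7) → [127/7, 167/7, 221/7]
+L2 (α=2/3) → [2171/21, 727/21, 1915/21]
+L3 (α=0) → [2171/21, 727/21, 1915/21]
+L4 (α=1) → [127, 170, 83]
+L5 (α=1/2) → [319/2, 131, 74]
+L7 (α=1/5) → [683/5, 556/5, 538/5]
rounded: [137, 111, 108]

(0,1) stack=L1,L2,L3; from [0,0,0]:
L1 α=6/7: [6, 984/7, 1368/7]
L2 α=1/3: [51, 922/7, 2939/21]
L3 α=4/7: [481/7, 2934/49, 9463/49]
= [69, 60, 193]


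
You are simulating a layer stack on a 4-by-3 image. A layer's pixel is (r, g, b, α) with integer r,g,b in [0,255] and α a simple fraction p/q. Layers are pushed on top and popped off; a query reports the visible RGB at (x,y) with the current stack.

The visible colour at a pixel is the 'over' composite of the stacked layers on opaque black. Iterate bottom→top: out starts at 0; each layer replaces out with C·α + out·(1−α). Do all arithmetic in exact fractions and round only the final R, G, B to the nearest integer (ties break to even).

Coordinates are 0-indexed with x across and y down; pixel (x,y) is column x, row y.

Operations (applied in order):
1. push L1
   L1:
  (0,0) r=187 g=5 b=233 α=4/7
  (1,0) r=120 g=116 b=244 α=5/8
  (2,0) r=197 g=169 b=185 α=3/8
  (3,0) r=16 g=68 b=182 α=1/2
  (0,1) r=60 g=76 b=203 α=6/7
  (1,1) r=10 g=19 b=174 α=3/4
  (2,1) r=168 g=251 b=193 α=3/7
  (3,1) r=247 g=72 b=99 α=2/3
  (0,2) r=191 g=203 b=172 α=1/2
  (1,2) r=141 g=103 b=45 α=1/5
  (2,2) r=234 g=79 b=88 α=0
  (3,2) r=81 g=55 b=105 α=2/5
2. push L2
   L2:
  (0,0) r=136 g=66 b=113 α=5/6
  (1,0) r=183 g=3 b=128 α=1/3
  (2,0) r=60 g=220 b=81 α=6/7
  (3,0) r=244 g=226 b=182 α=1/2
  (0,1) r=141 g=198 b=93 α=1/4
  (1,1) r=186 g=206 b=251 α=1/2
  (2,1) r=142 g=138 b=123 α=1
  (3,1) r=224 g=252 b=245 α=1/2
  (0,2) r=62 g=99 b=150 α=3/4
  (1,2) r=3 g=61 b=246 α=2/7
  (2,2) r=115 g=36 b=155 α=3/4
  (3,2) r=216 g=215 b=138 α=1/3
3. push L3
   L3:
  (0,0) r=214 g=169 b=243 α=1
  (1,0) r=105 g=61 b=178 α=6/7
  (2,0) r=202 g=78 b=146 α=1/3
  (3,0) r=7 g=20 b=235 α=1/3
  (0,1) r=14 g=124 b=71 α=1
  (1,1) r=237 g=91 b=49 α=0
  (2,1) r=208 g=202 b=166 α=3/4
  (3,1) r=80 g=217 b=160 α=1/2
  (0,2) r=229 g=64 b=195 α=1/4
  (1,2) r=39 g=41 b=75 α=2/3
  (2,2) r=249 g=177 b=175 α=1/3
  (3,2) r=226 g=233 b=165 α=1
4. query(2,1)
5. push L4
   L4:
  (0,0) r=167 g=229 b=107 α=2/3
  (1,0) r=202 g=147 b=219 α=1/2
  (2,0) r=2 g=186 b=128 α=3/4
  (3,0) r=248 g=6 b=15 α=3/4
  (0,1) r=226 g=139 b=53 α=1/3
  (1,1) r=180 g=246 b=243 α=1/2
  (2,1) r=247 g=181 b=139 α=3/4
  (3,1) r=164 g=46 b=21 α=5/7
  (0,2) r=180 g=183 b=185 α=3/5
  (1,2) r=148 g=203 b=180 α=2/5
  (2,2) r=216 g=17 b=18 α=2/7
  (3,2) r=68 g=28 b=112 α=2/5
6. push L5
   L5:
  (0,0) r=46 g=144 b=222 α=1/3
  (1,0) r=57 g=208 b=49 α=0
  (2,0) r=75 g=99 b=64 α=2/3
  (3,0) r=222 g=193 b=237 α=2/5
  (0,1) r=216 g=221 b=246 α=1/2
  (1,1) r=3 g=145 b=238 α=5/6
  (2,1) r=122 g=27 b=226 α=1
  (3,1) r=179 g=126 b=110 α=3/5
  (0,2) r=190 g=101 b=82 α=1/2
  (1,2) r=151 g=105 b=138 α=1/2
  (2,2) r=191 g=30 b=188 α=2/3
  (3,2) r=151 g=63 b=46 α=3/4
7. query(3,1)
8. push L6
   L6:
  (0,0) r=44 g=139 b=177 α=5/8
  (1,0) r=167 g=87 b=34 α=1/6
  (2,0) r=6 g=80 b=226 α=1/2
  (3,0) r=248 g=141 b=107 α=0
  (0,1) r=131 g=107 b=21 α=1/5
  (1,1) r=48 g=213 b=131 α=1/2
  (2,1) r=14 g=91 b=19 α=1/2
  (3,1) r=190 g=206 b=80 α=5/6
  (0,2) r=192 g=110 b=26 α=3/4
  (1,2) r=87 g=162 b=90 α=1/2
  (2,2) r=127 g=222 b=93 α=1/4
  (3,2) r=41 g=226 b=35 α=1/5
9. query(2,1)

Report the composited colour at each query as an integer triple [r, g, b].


(2,1) stack=L1,L2,L3; from [0,0,0]:
+L1 (α=3/7) → [72, 753/7, 579/7]
+L2 (α=1) → [142, 138, 123]
+L3 (α=3/4) → [383/2, 186, 621/4]
= [192, 186, 155]

at x=3,y=1 over L1,L2,L3,L4,L5:
after L1 α=2/3: [494/3, 48, 66]
after L2 α=1/2: [583/3, 150, 311/2]
after L3 α=1/2: [823/6, 367/2, 631/4]
after L4 α=5/7: [469/3, 597/7, 841/14]
after L5 α=3/5: [2549/15, 768/7, 3151/35]
→ [170, 110, 90]

(2,1) stack=L1,L2,L3,L4,L5,L6; from [0,0,0]:
L1 α=3/7: [72, 753/7, 579/7]
L2 α=1: [142, 138, 123]
L3 α=3/4: [383/2, 186, 621/4]
L4 α=3/4: [1865/8, 729/4, 2289/16]
L5 α=1: [122, 27, 226]
L6 α=1/2: [68, 59, 245/2]
rounded: [68, 59, 122]
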